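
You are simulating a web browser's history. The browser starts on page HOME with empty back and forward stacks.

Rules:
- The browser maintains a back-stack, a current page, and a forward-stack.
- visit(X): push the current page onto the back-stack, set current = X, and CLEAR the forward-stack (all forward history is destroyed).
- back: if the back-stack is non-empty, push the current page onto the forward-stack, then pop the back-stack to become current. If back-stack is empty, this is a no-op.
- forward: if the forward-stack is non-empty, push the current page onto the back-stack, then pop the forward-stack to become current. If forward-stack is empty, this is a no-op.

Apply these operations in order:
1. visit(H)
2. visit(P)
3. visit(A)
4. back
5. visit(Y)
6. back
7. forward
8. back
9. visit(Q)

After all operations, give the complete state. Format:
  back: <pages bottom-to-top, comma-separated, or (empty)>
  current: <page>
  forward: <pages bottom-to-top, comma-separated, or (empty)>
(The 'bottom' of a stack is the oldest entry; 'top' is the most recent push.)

After 1 (visit(H)): cur=H back=1 fwd=0
After 2 (visit(P)): cur=P back=2 fwd=0
After 3 (visit(A)): cur=A back=3 fwd=0
After 4 (back): cur=P back=2 fwd=1
After 5 (visit(Y)): cur=Y back=3 fwd=0
After 6 (back): cur=P back=2 fwd=1
After 7 (forward): cur=Y back=3 fwd=0
After 8 (back): cur=P back=2 fwd=1
After 9 (visit(Q)): cur=Q back=3 fwd=0

Answer: back: HOME,H,P
current: Q
forward: (empty)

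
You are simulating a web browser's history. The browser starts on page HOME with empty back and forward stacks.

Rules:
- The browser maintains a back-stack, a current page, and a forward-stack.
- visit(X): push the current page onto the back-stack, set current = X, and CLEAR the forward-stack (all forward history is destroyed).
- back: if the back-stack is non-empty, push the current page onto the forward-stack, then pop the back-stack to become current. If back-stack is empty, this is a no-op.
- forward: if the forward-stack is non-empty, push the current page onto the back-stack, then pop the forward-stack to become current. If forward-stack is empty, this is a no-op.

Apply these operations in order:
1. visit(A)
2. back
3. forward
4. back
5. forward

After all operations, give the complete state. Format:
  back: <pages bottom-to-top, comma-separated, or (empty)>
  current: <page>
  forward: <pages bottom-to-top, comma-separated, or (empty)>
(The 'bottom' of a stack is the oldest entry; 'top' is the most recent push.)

Answer: back: HOME
current: A
forward: (empty)

Derivation:
After 1 (visit(A)): cur=A back=1 fwd=0
After 2 (back): cur=HOME back=0 fwd=1
After 3 (forward): cur=A back=1 fwd=0
After 4 (back): cur=HOME back=0 fwd=1
After 5 (forward): cur=A back=1 fwd=0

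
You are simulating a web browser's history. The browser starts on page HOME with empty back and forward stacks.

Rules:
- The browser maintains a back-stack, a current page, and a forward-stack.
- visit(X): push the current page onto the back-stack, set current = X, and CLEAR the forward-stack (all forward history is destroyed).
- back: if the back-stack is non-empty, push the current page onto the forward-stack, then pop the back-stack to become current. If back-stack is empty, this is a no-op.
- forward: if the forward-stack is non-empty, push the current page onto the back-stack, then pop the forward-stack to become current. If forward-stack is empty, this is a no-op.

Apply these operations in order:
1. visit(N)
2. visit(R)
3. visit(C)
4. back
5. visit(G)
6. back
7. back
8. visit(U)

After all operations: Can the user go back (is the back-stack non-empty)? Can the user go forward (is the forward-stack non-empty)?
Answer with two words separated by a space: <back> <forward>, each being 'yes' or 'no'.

After 1 (visit(N)): cur=N back=1 fwd=0
After 2 (visit(R)): cur=R back=2 fwd=0
After 3 (visit(C)): cur=C back=3 fwd=0
After 4 (back): cur=R back=2 fwd=1
After 5 (visit(G)): cur=G back=3 fwd=0
After 6 (back): cur=R back=2 fwd=1
After 7 (back): cur=N back=1 fwd=2
After 8 (visit(U)): cur=U back=2 fwd=0

Answer: yes no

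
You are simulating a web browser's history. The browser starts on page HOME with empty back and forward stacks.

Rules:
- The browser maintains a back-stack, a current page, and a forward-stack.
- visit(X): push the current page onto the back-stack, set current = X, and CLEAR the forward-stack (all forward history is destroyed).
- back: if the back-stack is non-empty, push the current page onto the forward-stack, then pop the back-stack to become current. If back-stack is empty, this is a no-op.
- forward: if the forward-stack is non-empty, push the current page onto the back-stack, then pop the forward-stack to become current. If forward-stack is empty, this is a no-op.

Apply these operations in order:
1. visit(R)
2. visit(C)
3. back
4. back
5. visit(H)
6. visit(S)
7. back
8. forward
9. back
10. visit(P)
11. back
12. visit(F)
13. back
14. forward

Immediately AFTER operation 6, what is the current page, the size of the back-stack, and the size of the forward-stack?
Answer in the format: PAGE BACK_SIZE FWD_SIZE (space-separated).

After 1 (visit(R)): cur=R back=1 fwd=0
After 2 (visit(C)): cur=C back=2 fwd=0
After 3 (back): cur=R back=1 fwd=1
After 4 (back): cur=HOME back=0 fwd=2
After 5 (visit(H)): cur=H back=1 fwd=0
After 6 (visit(S)): cur=S back=2 fwd=0

S 2 0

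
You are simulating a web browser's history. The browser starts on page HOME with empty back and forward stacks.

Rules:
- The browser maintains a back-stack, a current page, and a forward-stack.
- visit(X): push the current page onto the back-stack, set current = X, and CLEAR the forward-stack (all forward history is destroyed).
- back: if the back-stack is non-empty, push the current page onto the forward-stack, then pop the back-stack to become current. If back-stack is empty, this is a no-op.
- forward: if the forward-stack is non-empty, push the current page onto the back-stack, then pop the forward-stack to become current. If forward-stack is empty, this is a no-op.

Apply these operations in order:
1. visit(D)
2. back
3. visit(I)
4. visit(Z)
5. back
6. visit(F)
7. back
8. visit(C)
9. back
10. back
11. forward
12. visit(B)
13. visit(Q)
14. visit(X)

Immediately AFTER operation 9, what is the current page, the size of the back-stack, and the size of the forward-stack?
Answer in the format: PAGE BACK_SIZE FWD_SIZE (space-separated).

After 1 (visit(D)): cur=D back=1 fwd=0
After 2 (back): cur=HOME back=0 fwd=1
After 3 (visit(I)): cur=I back=1 fwd=0
After 4 (visit(Z)): cur=Z back=2 fwd=0
After 5 (back): cur=I back=1 fwd=1
After 6 (visit(F)): cur=F back=2 fwd=0
After 7 (back): cur=I back=1 fwd=1
After 8 (visit(C)): cur=C back=2 fwd=0
After 9 (back): cur=I back=1 fwd=1

I 1 1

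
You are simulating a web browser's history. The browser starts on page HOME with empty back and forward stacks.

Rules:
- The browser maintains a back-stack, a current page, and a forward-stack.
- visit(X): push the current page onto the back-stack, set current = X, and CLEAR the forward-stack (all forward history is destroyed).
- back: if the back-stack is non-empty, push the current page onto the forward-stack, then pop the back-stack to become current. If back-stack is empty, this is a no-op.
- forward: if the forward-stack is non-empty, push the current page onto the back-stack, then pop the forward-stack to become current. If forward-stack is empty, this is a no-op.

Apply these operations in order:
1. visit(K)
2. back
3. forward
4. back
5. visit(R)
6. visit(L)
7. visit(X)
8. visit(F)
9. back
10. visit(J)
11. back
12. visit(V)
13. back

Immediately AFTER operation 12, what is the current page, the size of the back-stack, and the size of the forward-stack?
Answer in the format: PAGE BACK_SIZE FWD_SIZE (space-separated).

After 1 (visit(K)): cur=K back=1 fwd=0
After 2 (back): cur=HOME back=0 fwd=1
After 3 (forward): cur=K back=1 fwd=0
After 4 (back): cur=HOME back=0 fwd=1
After 5 (visit(R)): cur=R back=1 fwd=0
After 6 (visit(L)): cur=L back=2 fwd=0
After 7 (visit(X)): cur=X back=3 fwd=0
After 8 (visit(F)): cur=F back=4 fwd=0
After 9 (back): cur=X back=3 fwd=1
After 10 (visit(J)): cur=J back=4 fwd=0
After 11 (back): cur=X back=3 fwd=1
After 12 (visit(V)): cur=V back=4 fwd=0

V 4 0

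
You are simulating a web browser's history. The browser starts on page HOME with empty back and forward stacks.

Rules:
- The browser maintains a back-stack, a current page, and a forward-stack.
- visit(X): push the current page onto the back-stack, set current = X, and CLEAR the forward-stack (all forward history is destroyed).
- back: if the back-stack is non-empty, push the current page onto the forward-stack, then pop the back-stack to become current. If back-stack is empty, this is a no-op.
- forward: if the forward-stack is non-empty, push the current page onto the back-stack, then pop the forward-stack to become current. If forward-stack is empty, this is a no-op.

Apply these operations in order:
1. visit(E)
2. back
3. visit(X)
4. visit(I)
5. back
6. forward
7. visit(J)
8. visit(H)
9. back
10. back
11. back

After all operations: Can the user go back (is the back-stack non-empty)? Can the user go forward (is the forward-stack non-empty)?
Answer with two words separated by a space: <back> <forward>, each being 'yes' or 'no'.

After 1 (visit(E)): cur=E back=1 fwd=0
After 2 (back): cur=HOME back=0 fwd=1
After 3 (visit(X)): cur=X back=1 fwd=0
After 4 (visit(I)): cur=I back=2 fwd=0
After 5 (back): cur=X back=1 fwd=1
After 6 (forward): cur=I back=2 fwd=0
After 7 (visit(J)): cur=J back=3 fwd=0
After 8 (visit(H)): cur=H back=4 fwd=0
After 9 (back): cur=J back=3 fwd=1
After 10 (back): cur=I back=2 fwd=2
After 11 (back): cur=X back=1 fwd=3

Answer: yes yes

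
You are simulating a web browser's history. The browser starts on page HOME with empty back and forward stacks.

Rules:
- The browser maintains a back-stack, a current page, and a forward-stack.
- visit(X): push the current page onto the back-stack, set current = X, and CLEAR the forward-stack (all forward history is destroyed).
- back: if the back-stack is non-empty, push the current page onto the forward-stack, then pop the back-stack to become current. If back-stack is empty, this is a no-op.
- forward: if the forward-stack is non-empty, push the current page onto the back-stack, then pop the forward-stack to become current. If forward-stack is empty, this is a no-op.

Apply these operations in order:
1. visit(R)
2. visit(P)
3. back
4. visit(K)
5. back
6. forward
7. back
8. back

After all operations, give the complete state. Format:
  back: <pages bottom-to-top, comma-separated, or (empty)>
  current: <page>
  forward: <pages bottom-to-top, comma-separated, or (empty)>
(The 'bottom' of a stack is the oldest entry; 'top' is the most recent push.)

After 1 (visit(R)): cur=R back=1 fwd=0
After 2 (visit(P)): cur=P back=2 fwd=0
After 3 (back): cur=R back=1 fwd=1
After 4 (visit(K)): cur=K back=2 fwd=0
After 5 (back): cur=R back=1 fwd=1
After 6 (forward): cur=K back=2 fwd=0
After 7 (back): cur=R back=1 fwd=1
After 8 (back): cur=HOME back=0 fwd=2

Answer: back: (empty)
current: HOME
forward: K,R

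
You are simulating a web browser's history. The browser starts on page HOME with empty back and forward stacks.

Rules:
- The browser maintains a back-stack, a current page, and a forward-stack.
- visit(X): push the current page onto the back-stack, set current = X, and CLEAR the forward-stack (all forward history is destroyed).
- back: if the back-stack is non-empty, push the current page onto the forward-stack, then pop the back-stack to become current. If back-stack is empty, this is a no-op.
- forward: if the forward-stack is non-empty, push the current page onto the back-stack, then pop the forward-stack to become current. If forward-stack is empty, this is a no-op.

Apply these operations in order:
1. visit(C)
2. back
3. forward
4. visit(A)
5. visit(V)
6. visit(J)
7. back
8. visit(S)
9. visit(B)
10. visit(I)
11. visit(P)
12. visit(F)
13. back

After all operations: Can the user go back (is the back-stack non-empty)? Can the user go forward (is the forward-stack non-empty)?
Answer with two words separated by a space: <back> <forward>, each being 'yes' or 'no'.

After 1 (visit(C)): cur=C back=1 fwd=0
After 2 (back): cur=HOME back=0 fwd=1
After 3 (forward): cur=C back=1 fwd=0
After 4 (visit(A)): cur=A back=2 fwd=0
After 5 (visit(V)): cur=V back=3 fwd=0
After 6 (visit(J)): cur=J back=4 fwd=0
After 7 (back): cur=V back=3 fwd=1
After 8 (visit(S)): cur=S back=4 fwd=0
After 9 (visit(B)): cur=B back=5 fwd=0
After 10 (visit(I)): cur=I back=6 fwd=0
After 11 (visit(P)): cur=P back=7 fwd=0
After 12 (visit(F)): cur=F back=8 fwd=0
After 13 (back): cur=P back=7 fwd=1

Answer: yes yes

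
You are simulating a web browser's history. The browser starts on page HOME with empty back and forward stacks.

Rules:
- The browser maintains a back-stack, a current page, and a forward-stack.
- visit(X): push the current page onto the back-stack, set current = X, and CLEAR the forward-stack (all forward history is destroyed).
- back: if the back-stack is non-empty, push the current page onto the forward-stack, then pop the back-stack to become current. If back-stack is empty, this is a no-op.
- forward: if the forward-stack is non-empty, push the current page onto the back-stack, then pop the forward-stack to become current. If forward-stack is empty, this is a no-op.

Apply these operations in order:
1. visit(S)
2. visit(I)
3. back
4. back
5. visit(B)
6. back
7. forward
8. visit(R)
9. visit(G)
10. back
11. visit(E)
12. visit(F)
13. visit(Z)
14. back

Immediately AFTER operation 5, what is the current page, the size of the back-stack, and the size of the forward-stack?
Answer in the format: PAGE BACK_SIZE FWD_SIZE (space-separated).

After 1 (visit(S)): cur=S back=1 fwd=0
After 2 (visit(I)): cur=I back=2 fwd=0
After 3 (back): cur=S back=1 fwd=1
After 4 (back): cur=HOME back=0 fwd=2
After 5 (visit(B)): cur=B back=1 fwd=0

B 1 0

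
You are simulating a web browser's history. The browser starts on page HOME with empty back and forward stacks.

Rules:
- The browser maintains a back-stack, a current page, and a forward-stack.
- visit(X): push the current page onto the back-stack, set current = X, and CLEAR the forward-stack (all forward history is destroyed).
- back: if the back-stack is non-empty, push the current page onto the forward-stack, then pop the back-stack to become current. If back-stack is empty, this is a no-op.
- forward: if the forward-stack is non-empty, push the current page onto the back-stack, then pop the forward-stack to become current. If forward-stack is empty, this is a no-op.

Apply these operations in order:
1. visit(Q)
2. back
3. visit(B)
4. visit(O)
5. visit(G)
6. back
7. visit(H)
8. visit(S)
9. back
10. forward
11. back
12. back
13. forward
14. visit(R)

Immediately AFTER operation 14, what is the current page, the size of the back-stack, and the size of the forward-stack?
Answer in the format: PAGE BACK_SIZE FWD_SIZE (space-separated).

After 1 (visit(Q)): cur=Q back=1 fwd=0
After 2 (back): cur=HOME back=0 fwd=1
After 3 (visit(B)): cur=B back=1 fwd=0
After 4 (visit(O)): cur=O back=2 fwd=0
After 5 (visit(G)): cur=G back=3 fwd=0
After 6 (back): cur=O back=2 fwd=1
After 7 (visit(H)): cur=H back=3 fwd=0
After 8 (visit(S)): cur=S back=4 fwd=0
After 9 (back): cur=H back=3 fwd=1
After 10 (forward): cur=S back=4 fwd=0
After 11 (back): cur=H back=3 fwd=1
After 12 (back): cur=O back=2 fwd=2
After 13 (forward): cur=H back=3 fwd=1
After 14 (visit(R)): cur=R back=4 fwd=0

R 4 0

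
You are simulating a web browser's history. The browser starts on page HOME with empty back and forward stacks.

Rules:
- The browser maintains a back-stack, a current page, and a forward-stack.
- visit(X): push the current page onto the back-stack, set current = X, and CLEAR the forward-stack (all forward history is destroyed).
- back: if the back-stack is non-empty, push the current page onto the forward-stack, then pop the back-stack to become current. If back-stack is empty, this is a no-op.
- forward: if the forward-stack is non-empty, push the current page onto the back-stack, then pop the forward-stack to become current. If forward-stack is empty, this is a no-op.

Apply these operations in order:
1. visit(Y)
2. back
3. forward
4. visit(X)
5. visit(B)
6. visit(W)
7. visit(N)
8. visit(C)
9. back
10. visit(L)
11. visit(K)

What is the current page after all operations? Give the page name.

Answer: K

Derivation:
After 1 (visit(Y)): cur=Y back=1 fwd=0
After 2 (back): cur=HOME back=0 fwd=1
After 3 (forward): cur=Y back=1 fwd=0
After 4 (visit(X)): cur=X back=2 fwd=0
After 5 (visit(B)): cur=B back=3 fwd=0
After 6 (visit(W)): cur=W back=4 fwd=0
After 7 (visit(N)): cur=N back=5 fwd=0
After 8 (visit(C)): cur=C back=6 fwd=0
After 9 (back): cur=N back=5 fwd=1
After 10 (visit(L)): cur=L back=6 fwd=0
After 11 (visit(K)): cur=K back=7 fwd=0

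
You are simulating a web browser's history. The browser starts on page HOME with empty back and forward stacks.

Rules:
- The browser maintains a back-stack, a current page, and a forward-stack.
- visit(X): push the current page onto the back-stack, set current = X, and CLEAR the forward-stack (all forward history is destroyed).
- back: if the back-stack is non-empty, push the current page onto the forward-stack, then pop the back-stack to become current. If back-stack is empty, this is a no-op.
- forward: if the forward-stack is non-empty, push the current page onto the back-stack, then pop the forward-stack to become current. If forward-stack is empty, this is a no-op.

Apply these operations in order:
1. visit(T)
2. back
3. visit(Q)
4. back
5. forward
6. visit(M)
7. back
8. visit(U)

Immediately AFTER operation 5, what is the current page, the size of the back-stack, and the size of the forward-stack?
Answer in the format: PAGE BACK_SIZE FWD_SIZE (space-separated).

After 1 (visit(T)): cur=T back=1 fwd=0
After 2 (back): cur=HOME back=0 fwd=1
After 3 (visit(Q)): cur=Q back=1 fwd=0
After 4 (back): cur=HOME back=0 fwd=1
After 5 (forward): cur=Q back=1 fwd=0

Q 1 0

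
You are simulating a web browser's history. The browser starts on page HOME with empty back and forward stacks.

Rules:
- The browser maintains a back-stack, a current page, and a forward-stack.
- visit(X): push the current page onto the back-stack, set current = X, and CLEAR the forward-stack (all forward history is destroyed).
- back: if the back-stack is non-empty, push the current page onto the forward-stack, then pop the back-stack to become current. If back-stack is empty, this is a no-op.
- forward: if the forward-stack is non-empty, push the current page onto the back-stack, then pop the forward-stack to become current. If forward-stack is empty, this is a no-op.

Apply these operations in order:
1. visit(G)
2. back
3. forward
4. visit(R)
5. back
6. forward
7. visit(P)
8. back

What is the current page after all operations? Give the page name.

Answer: R

Derivation:
After 1 (visit(G)): cur=G back=1 fwd=0
After 2 (back): cur=HOME back=0 fwd=1
After 3 (forward): cur=G back=1 fwd=0
After 4 (visit(R)): cur=R back=2 fwd=0
After 5 (back): cur=G back=1 fwd=1
After 6 (forward): cur=R back=2 fwd=0
After 7 (visit(P)): cur=P back=3 fwd=0
After 8 (back): cur=R back=2 fwd=1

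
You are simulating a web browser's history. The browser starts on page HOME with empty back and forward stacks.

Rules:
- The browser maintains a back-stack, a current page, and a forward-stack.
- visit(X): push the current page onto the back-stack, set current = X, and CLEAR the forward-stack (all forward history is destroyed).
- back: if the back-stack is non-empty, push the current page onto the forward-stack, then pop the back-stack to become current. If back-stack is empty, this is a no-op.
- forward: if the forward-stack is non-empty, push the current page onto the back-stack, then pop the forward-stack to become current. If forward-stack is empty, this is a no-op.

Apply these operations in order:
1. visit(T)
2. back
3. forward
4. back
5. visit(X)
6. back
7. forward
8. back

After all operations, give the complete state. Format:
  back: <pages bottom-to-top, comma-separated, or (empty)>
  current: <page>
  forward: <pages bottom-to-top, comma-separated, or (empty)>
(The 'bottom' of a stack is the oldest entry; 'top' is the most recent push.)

Answer: back: (empty)
current: HOME
forward: X

Derivation:
After 1 (visit(T)): cur=T back=1 fwd=0
After 2 (back): cur=HOME back=0 fwd=1
After 3 (forward): cur=T back=1 fwd=0
After 4 (back): cur=HOME back=0 fwd=1
After 5 (visit(X)): cur=X back=1 fwd=0
After 6 (back): cur=HOME back=0 fwd=1
After 7 (forward): cur=X back=1 fwd=0
After 8 (back): cur=HOME back=0 fwd=1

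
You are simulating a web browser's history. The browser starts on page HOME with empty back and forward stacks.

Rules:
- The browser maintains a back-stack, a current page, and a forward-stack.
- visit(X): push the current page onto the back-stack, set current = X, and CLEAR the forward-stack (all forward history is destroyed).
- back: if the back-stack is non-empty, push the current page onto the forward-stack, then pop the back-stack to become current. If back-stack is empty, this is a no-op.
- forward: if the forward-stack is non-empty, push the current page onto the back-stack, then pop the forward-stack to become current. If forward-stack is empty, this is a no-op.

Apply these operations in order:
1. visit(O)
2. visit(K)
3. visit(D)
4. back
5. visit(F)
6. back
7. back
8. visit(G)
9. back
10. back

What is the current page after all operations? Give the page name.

Answer: HOME

Derivation:
After 1 (visit(O)): cur=O back=1 fwd=0
After 2 (visit(K)): cur=K back=2 fwd=0
After 3 (visit(D)): cur=D back=3 fwd=0
After 4 (back): cur=K back=2 fwd=1
After 5 (visit(F)): cur=F back=3 fwd=0
After 6 (back): cur=K back=2 fwd=1
After 7 (back): cur=O back=1 fwd=2
After 8 (visit(G)): cur=G back=2 fwd=0
After 9 (back): cur=O back=1 fwd=1
After 10 (back): cur=HOME back=0 fwd=2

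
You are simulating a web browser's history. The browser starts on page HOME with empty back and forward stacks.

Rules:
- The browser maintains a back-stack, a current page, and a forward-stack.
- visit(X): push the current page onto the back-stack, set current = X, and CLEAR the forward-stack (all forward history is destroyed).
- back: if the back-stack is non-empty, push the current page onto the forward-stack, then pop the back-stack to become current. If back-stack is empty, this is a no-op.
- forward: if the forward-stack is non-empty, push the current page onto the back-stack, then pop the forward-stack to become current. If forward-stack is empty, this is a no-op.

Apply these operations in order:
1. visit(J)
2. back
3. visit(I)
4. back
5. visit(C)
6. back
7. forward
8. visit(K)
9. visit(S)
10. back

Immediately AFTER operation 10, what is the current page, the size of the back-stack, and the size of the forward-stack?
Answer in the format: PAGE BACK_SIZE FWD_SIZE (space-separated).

After 1 (visit(J)): cur=J back=1 fwd=0
After 2 (back): cur=HOME back=0 fwd=1
After 3 (visit(I)): cur=I back=1 fwd=0
After 4 (back): cur=HOME back=0 fwd=1
After 5 (visit(C)): cur=C back=1 fwd=0
After 6 (back): cur=HOME back=0 fwd=1
After 7 (forward): cur=C back=1 fwd=0
After 8 (visit(K)): cur=K back=2 fwd=0
After 9 (visit(S)): cur=S back=3 fwd=0
After 10 (back): cur=K back=2 fwd=1

K 2 1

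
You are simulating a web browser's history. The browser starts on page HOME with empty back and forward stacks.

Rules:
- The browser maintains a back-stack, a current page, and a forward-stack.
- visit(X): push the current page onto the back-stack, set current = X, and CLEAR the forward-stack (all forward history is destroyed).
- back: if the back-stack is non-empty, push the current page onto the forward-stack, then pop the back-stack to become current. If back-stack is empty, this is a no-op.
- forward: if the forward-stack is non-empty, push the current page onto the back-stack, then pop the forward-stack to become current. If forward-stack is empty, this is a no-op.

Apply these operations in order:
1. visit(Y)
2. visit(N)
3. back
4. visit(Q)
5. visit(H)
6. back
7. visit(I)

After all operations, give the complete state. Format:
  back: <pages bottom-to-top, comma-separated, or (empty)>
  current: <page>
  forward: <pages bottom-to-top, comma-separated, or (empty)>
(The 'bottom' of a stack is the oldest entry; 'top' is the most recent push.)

Answer: back: HOME,Y,Q
current: I
forward: (empty)

Derivation:
After 1 (visit(Y)): cur=Y back=1 fwd=0
After 2 (visit(N)): cur=N back=2 fwd=0
After 3 (back): cur=Y back=1 fwd=1
After 4 (visit(Q)): cur=Q back=2 fwd=0
After 5 (visit(H)): cur=H back=3 fwd=0
After 6 (back): cur=Q back=2 fwd=1
After 7 (visit(I)): cur=I back=3 fwd=0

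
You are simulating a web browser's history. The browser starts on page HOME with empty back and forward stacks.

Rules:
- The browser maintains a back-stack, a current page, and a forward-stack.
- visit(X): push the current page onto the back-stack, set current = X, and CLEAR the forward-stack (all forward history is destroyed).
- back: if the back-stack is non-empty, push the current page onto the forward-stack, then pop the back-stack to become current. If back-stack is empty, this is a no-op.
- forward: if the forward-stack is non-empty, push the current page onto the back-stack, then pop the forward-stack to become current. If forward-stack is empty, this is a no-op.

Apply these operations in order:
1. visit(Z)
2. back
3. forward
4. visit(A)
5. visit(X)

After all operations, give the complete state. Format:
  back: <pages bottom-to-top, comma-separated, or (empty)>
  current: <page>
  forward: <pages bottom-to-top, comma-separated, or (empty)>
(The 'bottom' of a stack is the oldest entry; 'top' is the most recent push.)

Answer: back: HOME,Z,A
current: X
forward: (empty)

Derivation:
After 1 (visit(Z)): cur=Z back=1 fwd=0
After 2 (back): cur=HOME back=0 fwd=1
After 3 (forward): cur=Z back=1 fwd=0
After 4 (visit(A)): cur=A back=2 fwd=0
After 5 (visit(X)): cur=X back=3 fwd=0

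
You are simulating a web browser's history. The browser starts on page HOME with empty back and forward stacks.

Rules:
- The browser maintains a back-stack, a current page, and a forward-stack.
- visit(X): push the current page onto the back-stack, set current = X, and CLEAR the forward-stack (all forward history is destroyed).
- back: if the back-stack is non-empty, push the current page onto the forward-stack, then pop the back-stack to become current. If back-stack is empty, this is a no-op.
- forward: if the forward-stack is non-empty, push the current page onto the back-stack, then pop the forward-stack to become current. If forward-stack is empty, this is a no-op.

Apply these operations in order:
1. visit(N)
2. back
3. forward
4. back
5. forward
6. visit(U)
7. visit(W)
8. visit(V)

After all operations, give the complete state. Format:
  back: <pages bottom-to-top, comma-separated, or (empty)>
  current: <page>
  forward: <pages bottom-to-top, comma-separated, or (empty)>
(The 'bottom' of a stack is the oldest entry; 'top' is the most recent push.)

After 1 (visit(N)): cur=N back=1 fwd=0
After 2 (back): cur=HOME back=0 fwd=1
After 3 (forward): cur=N back=1 fwd=0
After 4 (back): cur=HOME back=0 fwd=1
After 5 (forward): cur=N back=1 fwd=0
After 6 (visit(U)): cur=U back=2 fwd=0
After 7 (visit(W)): cur=W back=3 fwd=0
After 8 (visit(V)): cur=V back=4 fwd=0

Answer: back: HOME,N,U,W
current: V
forward: (empty)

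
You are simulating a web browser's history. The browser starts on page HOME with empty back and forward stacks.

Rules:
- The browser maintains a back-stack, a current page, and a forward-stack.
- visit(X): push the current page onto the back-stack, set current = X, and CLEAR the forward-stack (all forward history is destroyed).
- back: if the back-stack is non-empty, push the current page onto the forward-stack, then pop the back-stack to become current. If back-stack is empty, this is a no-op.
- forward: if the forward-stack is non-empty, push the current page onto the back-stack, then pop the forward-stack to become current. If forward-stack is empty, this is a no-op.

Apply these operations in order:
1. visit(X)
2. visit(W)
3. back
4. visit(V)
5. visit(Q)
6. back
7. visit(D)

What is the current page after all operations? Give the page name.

After 1 (visit(X)): cur=X back=1 fwd=0
After 2 (visit(W)): cur=W back=2 fwd=0
After 3 (back): cur=X back=1 fwd=1
After 4 (visit(V)): cur=V back=2 fwd=0
After 5 (visit(Q)): cur=Q back=3 fwd=0
After 6 (back): cur=V back=2 fwd=1
After 7 (visit(D)): cur=D back=3 fwd=0

Answer: D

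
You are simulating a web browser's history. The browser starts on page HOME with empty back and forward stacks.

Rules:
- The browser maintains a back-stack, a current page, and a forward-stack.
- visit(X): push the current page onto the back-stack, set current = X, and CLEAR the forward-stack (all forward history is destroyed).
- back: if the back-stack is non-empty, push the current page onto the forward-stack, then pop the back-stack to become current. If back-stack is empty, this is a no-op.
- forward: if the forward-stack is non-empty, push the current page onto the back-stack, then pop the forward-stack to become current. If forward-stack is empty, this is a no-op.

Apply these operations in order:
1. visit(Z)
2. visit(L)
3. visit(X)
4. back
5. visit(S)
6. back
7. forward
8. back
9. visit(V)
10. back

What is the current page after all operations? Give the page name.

Answer: L

Derivation:
After 1 (visit(Z)): cur=Z back=1 fwd=0
After 2 (visit(L)): cur=L back=2 fwd=0
After 3 (visit(X)): cur=X back=3 fwd=0
After 4 (back): cur=L back=2 fwd=1
After 5 (visit(S)): cur=S back=3 fwd=0
After 6 (back): cur=L back=2 fwd=1
After 7 (forward): cur=S back=3 fwd=0
After 8 (back): cur=L back=2 fwd=1
After 9 (visit(V)): cur=V back=3 fwd=0
After 10 (back): cur=L back=2 fwd=1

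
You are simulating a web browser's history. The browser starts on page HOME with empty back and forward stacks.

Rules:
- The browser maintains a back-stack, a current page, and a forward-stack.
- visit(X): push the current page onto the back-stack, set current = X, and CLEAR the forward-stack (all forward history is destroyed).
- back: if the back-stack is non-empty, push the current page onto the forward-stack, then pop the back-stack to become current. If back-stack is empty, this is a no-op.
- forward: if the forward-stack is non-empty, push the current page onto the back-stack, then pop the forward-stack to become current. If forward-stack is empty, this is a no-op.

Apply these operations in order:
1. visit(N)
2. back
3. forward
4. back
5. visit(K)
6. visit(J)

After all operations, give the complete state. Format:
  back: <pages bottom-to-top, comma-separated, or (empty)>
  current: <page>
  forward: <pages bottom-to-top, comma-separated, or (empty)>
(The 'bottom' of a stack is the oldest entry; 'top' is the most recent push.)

After 1 (visit(N)): cur=N back=1 fwd=0
After 2 (back): cur=HOME back=0 fwd=1
After 3 (forward): cur=N back=1 fwd=0
After 4 (back): cur=HOME back=0 fwd=1
After 5 (visit(K)): cur=K back=1 fwd=0
After 6 (visit(J)): cur=J back=2 fwd=0

Answer: back: HOME,K
current: J
forward: (empty)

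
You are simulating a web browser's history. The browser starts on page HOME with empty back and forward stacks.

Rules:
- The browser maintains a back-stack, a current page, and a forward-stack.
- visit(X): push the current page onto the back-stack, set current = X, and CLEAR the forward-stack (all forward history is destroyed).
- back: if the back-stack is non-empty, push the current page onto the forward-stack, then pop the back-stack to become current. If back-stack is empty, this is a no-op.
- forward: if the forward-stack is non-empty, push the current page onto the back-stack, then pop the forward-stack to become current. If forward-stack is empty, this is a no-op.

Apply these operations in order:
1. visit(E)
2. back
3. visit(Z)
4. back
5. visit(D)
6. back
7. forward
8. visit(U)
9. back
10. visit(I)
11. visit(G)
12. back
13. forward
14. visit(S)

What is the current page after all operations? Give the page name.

Answer: S

Derivation:
After 1 (visit(E)): cur=E back=1 fwd=0
After 2 (back): cur=HOME back=0 fwd=1
After 3 (visit(Z)): cur=Z back=1 fwd=0
After 4 (back): cur=HOME back=0 fwd=1
After 5 (visit(D)): cur=D back=1 fwd=0
After 6 (back): cur=HOME back=0 fwd=1
After 7 (forward): cur=D back=1 fwd=0
After 8 (visit(U)): cur=U back=2 fwd=0
After 9 (back): cur=D back=1 fwd=1
After 10 (visit(I)): cur=I back=2 fwd=0
After 11 (visit(G)): cur=G back=3 fwd=0
After 12 (back): cur=I back=2 fwd=1
After 13 (forward): cur=G back=3 fwd=0
After 14 (visit(S)): cur=S back=4 fwd=0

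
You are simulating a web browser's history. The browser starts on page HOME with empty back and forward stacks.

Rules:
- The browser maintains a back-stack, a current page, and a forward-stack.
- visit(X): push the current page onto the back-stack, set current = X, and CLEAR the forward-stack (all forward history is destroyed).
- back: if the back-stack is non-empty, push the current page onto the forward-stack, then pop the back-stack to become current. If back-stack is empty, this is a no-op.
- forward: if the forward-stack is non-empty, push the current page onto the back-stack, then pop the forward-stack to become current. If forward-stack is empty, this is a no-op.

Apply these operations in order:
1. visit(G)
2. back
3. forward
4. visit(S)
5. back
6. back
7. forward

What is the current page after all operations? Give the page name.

Answer: G

Derivation:
After 1 (visit(G)): cur=G back=1 fwd=0
After 2 (back): cur=HOME back=0 fwd=1
After 3 (forward): cur=G back=1 fwd=0
After 4 (visit(S)): cur=S back=2 fwd=0
After 5 (back): cur=G back=1 fwd=1
After 6 (back): cur=HOME back=0 fwd=2
After 7 (forward): cur=G back=1 fwd=1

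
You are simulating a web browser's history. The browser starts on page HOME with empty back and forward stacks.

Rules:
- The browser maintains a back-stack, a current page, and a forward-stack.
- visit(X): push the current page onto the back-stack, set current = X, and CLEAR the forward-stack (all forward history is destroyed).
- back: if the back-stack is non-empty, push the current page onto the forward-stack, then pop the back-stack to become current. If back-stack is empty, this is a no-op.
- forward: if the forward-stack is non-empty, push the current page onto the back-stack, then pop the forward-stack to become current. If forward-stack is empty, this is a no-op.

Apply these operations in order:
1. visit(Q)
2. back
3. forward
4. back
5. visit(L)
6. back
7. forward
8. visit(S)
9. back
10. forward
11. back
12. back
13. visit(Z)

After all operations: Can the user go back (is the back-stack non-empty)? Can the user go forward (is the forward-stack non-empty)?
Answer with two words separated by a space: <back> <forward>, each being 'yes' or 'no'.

Answer: yes no

Derivation:
After 1 (visit(Q)): cur=Q back=1 fwd=0
After 2 (back): cur=HOME back=0 fwd=1
After 3 (forward): cur=Q back=1 fwd=0
After 4 (back): cur=HOME back=0 fwd=1
After 5 (visit(L)): cur=L back=1 fwd=0
After 6 (back): cur=HOME back=0 fwd=1
After 7 (forward): cur=L back=1 fwd=0
After 8 (visit(S)): cur=S back=2 fwd=0
After 9 (back): cur=L back=1 fwd=1
After 10 (forward): cur=S back=2 fwd=0
After 11 (back): cur=L back=1 fwd=1
After 12 (back): cur=HOME back=0 fwd=2
After 13 (visit(Z)): cur=Z back=1 fwd=0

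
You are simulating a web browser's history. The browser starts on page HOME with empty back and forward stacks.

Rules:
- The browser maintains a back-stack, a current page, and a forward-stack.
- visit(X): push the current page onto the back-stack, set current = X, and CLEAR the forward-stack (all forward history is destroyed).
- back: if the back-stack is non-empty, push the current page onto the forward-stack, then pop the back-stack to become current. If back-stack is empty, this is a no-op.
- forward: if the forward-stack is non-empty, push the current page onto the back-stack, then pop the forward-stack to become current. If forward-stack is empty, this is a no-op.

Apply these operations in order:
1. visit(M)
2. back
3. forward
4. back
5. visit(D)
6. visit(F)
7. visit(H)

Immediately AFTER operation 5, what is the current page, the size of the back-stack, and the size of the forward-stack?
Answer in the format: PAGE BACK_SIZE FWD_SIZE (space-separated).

After 1 (visit(M)): cur=M back=1 fwd=0
After 2 (back): cur=HOME back=0 fwd=1
After 3 (forward): cur=M back=1 fwd=0
After 4 (back): cur=HOME back=0 fwd=1
After 5 (visit(D)): cur=D back=1 fwd=0

D 1 0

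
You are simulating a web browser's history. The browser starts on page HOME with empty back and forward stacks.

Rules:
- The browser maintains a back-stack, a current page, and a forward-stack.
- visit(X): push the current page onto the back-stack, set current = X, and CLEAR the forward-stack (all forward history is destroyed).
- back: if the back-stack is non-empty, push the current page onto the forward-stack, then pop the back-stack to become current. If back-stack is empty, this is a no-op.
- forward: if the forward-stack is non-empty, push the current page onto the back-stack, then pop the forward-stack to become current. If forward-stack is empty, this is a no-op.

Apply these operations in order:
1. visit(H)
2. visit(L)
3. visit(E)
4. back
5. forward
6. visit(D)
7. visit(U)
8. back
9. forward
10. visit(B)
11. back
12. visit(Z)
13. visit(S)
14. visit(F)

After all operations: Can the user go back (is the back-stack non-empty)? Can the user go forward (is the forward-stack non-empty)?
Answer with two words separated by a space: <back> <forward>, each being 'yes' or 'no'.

After 1 (visit(H)): cur=H back=1 fwd=0
After 2 (visit(L)): cur=L back=2 fwd=0
After 3 (visit(E)): cur=E back=3 fwd=0
After 4 (back): cur=L back=2 fwd=1
After 5 (forward): cur=E back=3 fwd=0
After 6 (visit(D)): cur=D back=4 fwd=0
After 7 (visit(U)): cur=U back=5 fwd=0
After 8 (back): cur=D back=4 fwd=1
After 9 (forward): cur=U back=5 fwd=0
After 10 (visit(B)): cur=B back=6 fwd=0
After 11 (back): cur=U back=5 fwd=1
After 12 (visit(Z)): cur=Z back=6 fwd=0
After 13 (visit(S)): cur=S back=7 fwd=0
After 14 (visit(F)): cur=F back=8 fwd=0

Answer: yes no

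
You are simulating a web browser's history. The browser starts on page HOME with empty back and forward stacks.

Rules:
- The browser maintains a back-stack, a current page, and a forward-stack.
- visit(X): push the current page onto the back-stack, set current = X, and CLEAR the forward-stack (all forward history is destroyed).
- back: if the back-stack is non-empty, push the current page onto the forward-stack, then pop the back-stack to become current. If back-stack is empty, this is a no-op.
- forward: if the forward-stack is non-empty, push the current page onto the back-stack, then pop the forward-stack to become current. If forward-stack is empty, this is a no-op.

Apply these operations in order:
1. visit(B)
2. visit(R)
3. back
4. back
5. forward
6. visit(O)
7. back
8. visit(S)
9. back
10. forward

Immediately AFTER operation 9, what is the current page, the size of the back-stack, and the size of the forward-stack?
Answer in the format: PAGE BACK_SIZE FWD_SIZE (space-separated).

After 1 (visit(B)): cur=B back=1 fwd=0
After 2 (visit(R)): cur=R back=2 fwd=0
After 3 (back): cur=B back=1 fwd=1
After 4 (back): cur=HOME back=0 fwd=2
After 5 (forward): cur=B back=1 fwd=1
After 6 (visit(O)): cur=O back=2 fwd=0
After 7 (back): cur=B back=1 fwd=1
After 8 (visit(S)): cur=S back=2 fwd=0
After 9 (back): cur=B back=1 fwd=1

B 1 1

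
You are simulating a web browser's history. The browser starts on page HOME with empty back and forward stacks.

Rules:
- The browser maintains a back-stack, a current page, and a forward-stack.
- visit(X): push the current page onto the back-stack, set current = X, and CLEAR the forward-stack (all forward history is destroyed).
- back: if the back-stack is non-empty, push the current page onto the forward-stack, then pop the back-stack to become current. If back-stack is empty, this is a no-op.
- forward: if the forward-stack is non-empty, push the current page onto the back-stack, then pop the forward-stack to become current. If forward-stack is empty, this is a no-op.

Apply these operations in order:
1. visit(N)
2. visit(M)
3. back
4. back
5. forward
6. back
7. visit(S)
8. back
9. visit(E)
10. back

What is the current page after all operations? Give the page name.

After 1 (visit(N)): cur=N back=1 fwd=0
After 2 (visit(M)): cur=M back=2 fwd=0
After 3 (back): cur=N back=1 fwd=1
After 4 (back): cur=HOME back=0 fwd=2
After 5 (forward): cur=N back=1 fwd=1
After 6 (back): cur=HOME back=0 fwd=2
After 7 (visit(S)): cur=S back=1 fwd=0
After 8 (back): cur=HOME back=0 fwd=1
After 9 (visit(E)): cur=E back=1 fwd=0
After 10 (back): cur=HOME back=0 fwd=1

Answer: HOME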